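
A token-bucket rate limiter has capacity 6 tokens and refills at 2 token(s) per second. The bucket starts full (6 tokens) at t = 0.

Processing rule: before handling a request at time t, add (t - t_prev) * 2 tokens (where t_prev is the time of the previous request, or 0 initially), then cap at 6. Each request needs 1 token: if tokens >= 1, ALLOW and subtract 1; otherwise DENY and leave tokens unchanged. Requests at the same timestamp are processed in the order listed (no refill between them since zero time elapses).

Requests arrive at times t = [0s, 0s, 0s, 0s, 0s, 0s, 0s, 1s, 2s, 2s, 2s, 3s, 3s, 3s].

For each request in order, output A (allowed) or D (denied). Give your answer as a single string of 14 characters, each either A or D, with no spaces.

Answer: AAAAAADAAAAAAD

Derivation:
Simulating step by step:
  req#1 t=0s: ALLOW
  req#2 t=0s: ALLOW
  req#3 t=0s: ALLOW
  req#4 t=0s: ALLOW
  req#5 t=0s: ALLOW
  req#6 t=0s: ALLOW
  req#7 t=0s: DENY
  req#8 t=1s: ALLOW
  req#9 t=2s: ALLOW
  req#10 t=2s: ALLOW
  req#11 t=2s: ALLOW
  req#12 t=3s: ALLOW
  req#13 t=3s: ALLOW
  req#14 t=3s: DENY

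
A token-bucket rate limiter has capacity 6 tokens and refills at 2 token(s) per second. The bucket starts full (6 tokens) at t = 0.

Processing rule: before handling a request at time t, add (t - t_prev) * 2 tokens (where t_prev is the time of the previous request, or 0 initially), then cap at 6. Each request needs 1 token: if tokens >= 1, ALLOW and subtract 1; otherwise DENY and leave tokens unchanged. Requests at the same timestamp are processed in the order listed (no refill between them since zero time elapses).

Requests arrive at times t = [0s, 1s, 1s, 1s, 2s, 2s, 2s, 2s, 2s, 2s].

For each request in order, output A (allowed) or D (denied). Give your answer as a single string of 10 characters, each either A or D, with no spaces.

Simulating step by step:
  req#1 t=0s: ALLOW
  req#2 t=1s: ALLOW
  req#3 t=1s: ALLOW
  req#4 t=1s: ALLOW
  req#5 t=2s: ALLOW
  req#6 t=2s: ALLOW
  req#7 t=2s: ALLOW
  req#8 t=2s: ALLOW
  req#9 t=2s: ALLOW
  req#10 t=2s: DENY

Answer: AAAAAAAAAD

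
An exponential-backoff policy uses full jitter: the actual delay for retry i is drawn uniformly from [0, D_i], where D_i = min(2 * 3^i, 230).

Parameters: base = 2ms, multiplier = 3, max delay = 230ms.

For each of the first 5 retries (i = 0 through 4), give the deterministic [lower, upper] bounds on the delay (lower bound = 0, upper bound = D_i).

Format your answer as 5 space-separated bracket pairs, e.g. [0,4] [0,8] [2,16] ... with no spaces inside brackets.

Answer: [0,2] [0,6] [0,18] [0,54] [0,162]

Derivation:
Computing bounds per retry:
  i=0: D_i=min(2*3^0,230)=2, bounds=[0,2]
  i=1: D_i=min(2*3^1,230)=6, bounds=[0,6]
  i=2: D_i=min(2*3^2,230)=18, bounds=[0,18]
  i=3: D_i=min(2*3^3,230)=54, bounds=[0,54]
  i=4: D_i=min(2*3^4,230)=162, bounds=[0,162]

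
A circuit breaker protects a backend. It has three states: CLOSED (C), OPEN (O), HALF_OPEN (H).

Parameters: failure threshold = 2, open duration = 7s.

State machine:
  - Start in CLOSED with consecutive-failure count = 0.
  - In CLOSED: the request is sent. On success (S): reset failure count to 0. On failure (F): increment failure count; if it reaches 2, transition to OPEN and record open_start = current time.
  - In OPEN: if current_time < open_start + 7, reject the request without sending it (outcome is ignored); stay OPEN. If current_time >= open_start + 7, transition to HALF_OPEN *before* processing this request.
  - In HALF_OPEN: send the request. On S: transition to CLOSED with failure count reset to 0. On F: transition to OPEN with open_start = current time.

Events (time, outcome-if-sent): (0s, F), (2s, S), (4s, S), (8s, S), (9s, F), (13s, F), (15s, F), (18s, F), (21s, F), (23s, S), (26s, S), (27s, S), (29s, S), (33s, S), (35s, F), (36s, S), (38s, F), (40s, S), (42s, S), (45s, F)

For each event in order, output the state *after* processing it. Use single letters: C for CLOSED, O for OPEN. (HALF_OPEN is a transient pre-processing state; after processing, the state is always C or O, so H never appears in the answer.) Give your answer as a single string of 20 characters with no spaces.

Answer: CCCCCOOOOOOOCCCCCCCC

Derivation:
State after each event:
  event#1 t=0s outcome=F: state=CLOSED
  event#2 t=2s outcome=S: state=CLOSED
  event#3 t=4s outcome=S: state=CLOSED
  event#4 t=8s outcome=S: state=CLOSED
  event#5 t=9s outcome=F: state=CLOSED
  event#6 t=13s outcome=F: state=OPEN
  event#7 t=15s outcome=F: state=OPEN
  event#8 t=18s outcome=F: state=OPEN
  event#9 t=21s outcome=F: state=OPEN
  event#10 t=23s outcome=S: state=OPEN
  event#11 t=26s outcome=S: state=OPEN
  event#12 t=27s outcome=S: state=OPEN
  event#13 t=29s outcome=S: state=CLOSED
  event#14 t=33s outcome=S: state=CLOSED
  event#15 t=35s outcome=F: state=CLOSED
  event#16 t=36s outcome=S: state=CLOSED
  event#17 t=38s outcome=F: state=CLOSED
  event#18 t=40s outcome=S: state=CLOSED
  event#19 t=42s outcome=S: state=CLOSED
  event#20 t=45s outcome=F: state=CLOSED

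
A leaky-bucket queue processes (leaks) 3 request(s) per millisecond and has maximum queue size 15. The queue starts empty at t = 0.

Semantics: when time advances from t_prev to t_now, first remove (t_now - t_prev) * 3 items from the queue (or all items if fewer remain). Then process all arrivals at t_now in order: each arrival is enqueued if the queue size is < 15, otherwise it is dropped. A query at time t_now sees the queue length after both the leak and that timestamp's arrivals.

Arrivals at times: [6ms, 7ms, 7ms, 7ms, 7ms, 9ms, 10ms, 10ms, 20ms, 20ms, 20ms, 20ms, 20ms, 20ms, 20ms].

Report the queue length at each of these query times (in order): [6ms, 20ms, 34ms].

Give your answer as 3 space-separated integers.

Answer: 1 7 0

Derivation:
Queue lengths at query times:
  query t=6ms: backlog = 1
  query t=20ms: backlog = 7
  query t=34ms: backlog = 0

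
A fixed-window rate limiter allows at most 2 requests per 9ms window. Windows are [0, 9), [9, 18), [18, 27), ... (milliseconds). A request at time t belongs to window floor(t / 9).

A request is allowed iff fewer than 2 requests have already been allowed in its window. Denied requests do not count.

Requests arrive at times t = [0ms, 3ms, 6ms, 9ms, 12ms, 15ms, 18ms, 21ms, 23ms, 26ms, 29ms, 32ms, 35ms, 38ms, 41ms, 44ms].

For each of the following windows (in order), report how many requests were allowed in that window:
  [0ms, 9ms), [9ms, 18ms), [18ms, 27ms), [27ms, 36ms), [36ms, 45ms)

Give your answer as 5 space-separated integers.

Answer: 2 2 2 2 2

Derivation:
Processing requests:
  req#1 t=0ms (window 0): ALLOW
  req#2 t=3ms (window 0): ALLOW
  req#3 t=6ms (window 0): DENY
  req#4 t=9ms (window 1): ALLOW
  req#5 t=12ms (window 1): ALLOW
  req#6 t=15ms (window 1): DENY
  req#7 t=18ms (window 2): ALLOW
  req#8 t=21ms (window 2): ALLOW
  req#9 t=23ms (window 2): DENY
  req#10 t=26ms (window 2): DENY
  req#11 t=29ms (window 3): ALLOW
  req#12 t=32ms (window 3): ALLOW
  req#13 t=35ms (window 3): DENY
  req#14 t=38ms (window 4): ALLOW
  req#15 t=41ms (window 4): ALLOW
  req#16 t=44ms (window 4): DENY

Allowed counts by window: 2 2 2 2 2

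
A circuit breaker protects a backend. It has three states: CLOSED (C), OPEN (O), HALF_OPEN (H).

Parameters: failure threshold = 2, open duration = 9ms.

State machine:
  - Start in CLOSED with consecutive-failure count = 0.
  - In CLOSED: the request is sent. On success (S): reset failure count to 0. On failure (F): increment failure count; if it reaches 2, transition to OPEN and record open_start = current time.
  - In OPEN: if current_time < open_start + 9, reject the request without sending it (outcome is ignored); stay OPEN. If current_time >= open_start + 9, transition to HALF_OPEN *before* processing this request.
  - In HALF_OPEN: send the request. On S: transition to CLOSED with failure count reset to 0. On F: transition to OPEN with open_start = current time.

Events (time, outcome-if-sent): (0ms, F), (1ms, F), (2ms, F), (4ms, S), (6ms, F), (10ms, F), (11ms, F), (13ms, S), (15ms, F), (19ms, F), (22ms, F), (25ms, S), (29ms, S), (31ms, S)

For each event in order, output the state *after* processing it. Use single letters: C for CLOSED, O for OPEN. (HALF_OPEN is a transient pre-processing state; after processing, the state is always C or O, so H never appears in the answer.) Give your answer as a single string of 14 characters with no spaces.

Answer: COOOOOOOOOOOCC

Derivation:
State after each event:
  event#1 t=0ms outcome=F: state=CLOSED
  event#2 t=1ms outcome=F: state=OPEN
  event#3 t=2ms outcome=F: state=OPEN
  event#4 t=4ms outcome=S: state=OPEN
  event#5 t=6ms outcome=F: state=OPEN
  event#6 t=10ms outcome=F: state=OPEN
  event#7 t=11ms outcome=F: state=OPEN
  event#8 t=13ms outcome=S: state=OPEN
  event#9 t=15ms outcome=F: state=OPEN
  event#10 t=19ms outcome=F: state=OPEN
  event#11 t=22ms outcome=F: state=OPEN
  event#12 t=25ms outcome=S: state=OPEN
  event#13 t=29ms outcome=S: state=CLOSED
  event#14 t=31ms outcome=S: state=CLOSED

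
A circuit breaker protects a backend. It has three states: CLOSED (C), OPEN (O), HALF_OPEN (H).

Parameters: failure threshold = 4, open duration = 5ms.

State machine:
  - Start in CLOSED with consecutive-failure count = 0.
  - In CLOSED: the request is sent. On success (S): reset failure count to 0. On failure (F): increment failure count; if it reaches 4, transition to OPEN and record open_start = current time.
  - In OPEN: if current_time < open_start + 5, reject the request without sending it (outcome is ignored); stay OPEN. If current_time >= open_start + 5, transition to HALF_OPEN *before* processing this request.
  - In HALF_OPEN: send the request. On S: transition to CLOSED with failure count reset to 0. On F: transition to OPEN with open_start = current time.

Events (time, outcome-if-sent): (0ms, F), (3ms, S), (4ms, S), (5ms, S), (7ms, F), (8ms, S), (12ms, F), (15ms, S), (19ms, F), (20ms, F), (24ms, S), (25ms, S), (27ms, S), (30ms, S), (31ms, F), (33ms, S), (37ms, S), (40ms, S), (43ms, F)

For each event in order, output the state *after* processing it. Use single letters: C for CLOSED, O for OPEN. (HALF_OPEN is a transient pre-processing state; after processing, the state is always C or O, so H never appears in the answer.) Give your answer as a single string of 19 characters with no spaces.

Answer: CCCCCCCCCCCCCCCCCCC

Derivation:
State after each event:
  event#1 t=0ms outcome=F: state=CLOSED
  event#2 t=3ms outcome=S: state=CLOSED
  event#3 t=4ms outcome=S: state=CLOSED
  event#4 t=5ms outcome=S: state=CLOSED
  event#5 t=7ms outcome=F: state=CLOSED
  event#6 t=8ms outcome=S: state=CLOSED
  event#7 t=12ms outcome=F: state=CLOSED
  event#8 t=15ms outcome=S: state=CLOSED
  event#9 t=19ms outcome=F: state=CLOSED
  event#10 t=20ms outcome=F: state=CLOSED
  event#11 t=24ms outcome=S: state=CLOSED
  event#12 t=25ms outcome=S: state=CLOSED
  event#13 t=27ms outcome=S: state=CLOSED
  event#14 t=30ms outcome=S: state=CLOSED
  event#15 t=31ms outcome=F: state=CLOSED
  event#16 t=33ms outcome=S: state=CLOSED
  event#17 t=37ms outcome=S: state=CLOSED
  event#18 t=40ms outcome=S: state=CLOSED
  event#19 t=43ms outcome=F: state=CLOSED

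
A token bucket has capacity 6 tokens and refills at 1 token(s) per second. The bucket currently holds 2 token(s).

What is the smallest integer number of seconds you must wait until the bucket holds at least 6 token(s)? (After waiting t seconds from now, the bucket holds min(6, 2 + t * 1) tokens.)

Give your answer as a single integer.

Answer: 4

Derivation:
Need 2 + t * 1 >= 6, so t >= 4/1.
Smallest integer t = ceil(4/1) = 4.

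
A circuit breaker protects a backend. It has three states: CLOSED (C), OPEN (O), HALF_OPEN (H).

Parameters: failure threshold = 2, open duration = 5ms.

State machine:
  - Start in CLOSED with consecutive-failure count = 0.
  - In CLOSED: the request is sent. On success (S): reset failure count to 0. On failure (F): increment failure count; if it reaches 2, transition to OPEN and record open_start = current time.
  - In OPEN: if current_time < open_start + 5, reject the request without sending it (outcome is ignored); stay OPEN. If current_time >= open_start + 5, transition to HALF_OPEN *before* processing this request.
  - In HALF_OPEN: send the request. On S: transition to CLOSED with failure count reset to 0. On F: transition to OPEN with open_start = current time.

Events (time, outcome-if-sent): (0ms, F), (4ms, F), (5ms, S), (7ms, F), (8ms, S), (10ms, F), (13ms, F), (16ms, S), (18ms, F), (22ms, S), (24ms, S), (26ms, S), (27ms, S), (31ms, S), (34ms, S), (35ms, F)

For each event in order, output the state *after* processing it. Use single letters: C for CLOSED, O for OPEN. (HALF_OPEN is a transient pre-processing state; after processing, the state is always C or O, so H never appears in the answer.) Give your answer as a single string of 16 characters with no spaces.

State after each event:
  event#1 t=0ms outcome=F: state=CLOSED
  event#2 t=4ms outcome=F: state=OPEN
  event#3 t=5ms outcome=S: state=OPEN
  event#4 t=7ms outcome=F: state=OPEN
  event#5 t=8ms outcome=S: state=OPEN
  event#6 t=10ms outcome=F: state=OPEN
  event#7 t=13ms outcome=F: state=OPEN
  event#8 t=16ms outcome=S: state=CLOSED
  event#9 t=18ms outcome=F: state=CLOSED
  event#10 t=22ms outcome=S: state=CLOSED
  event#11 t=24ms outcome=S: state=CLOSED
  event#12 t=26ms outcome=S: state=CLOSED
  event#13 t=27ms outcome=S: state=CLOSED
  event#14 t=31ms outcome=S: state=CLOSED
  event#15 t=34ms outcome=S: state=CLOSED
  event#16 t=35ms outcome=F: state=CLOSED

Answer: COOOOOOCCCCCCCCC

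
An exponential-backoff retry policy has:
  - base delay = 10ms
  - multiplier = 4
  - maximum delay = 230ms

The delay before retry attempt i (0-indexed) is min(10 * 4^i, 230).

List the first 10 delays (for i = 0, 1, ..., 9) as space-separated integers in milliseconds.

Computing each delay:
  i=0: min(10*4^0, 230) = 10
  i=1: min(10*4^1, 230) = 40
  i=2: min(10*4^2, 230) = 160
  i=3: min(10*4^3, 230) = 230
  i=4: min(10*4^4, 230) = 230
  i=5: min(10*4^5, 230) = 230
  i=6: min(10*4^6, 230) = 230
  i=7: min(10*4^7, 230) = 230
  i=8: min(10*4^8, 230) = 230
  i=9: min(10*4^9, 230) = 230

Answer: 10 40 160 230 230 230 230 230 230 230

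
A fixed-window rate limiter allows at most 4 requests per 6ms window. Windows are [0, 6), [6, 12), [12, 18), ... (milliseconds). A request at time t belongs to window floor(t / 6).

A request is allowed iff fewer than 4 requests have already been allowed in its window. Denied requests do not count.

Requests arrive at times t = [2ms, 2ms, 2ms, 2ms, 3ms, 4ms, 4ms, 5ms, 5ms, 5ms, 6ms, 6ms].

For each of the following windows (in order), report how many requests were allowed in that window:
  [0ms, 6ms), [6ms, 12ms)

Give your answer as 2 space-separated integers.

Answer: 4 2

Derivation:
Processing requests:
  req#1 t=2ms (window 0): ALLOW
  req#2 t=2ms (window 0): ALLOW
  req#3 t=2ms (window 0): ALLOW
  req#4 t=2ms (window 0): ALLOW
  req#5 t=3ms (window 0): DENY
  req#6 t=4ms (window 0): DENY
  req#7 t=4ms (window 0): DENY
  req#8 t=5ms (window 0): DENY
  req#9 t=5ms (window 0): DENY
  req#10 t=5ms (window 0): DENY
  req#11 t=6ms (window 1): ALLOW
  req#12 t=6ms (window 1): ALLOW

Allowed counts by window: 4 2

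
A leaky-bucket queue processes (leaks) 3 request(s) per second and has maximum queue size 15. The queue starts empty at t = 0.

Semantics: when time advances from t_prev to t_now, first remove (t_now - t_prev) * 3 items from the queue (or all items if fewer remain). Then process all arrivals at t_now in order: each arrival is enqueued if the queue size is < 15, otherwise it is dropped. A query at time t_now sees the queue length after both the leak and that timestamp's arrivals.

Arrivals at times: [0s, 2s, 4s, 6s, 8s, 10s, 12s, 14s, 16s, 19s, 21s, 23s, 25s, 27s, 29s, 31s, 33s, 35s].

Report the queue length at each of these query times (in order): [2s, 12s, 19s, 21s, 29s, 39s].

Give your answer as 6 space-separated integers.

Queue lengths at query times:
  query t=2s: backlog = 1
  query t=12s: backlog = 1
  query t=19s: backlog = 1
  query t=21s: backlog = 1
  query t=29s: backlog = 1
  query t=39s: backlog = 0

Answer: 1 1 1 1 1 0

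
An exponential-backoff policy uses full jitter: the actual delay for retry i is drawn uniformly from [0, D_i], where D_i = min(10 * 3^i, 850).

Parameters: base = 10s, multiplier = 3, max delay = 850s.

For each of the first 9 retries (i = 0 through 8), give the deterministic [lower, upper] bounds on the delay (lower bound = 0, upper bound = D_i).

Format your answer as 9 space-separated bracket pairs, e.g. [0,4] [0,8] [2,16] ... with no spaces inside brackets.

Computing bounds per retry:
  i=0: D_i=min(10*3^0,850)=10, bounds=[0,10]
  i=1: D_i=min(10*3^1,850)=30, bounds=[0,30]
  i=2: D_i=min(10*3^2,850)=90, bounds=[0,90]
  i=3: D_i=min(10*3^3,850)=270, bounds=[0,270]
  i=4: D_i=min(10*3^4,850)=810, bounds=[0,810]
  i=5: D_i=min(10*3^5,850)=850, bounds=[0,850]
  i=6: D_i=min(10*3^6,850)=850, bounds=[0,850]
  i=7: D_i=min(10*3^7,850)=850, bounds=[0,850]
  i=8: D_i=min(10*3^8,850)=850, bounds=[0,850]

Answer: [0,10] [0,30] [0,90] [0,270] [0,810] [0,850] [0,850] [0,850] [0,850]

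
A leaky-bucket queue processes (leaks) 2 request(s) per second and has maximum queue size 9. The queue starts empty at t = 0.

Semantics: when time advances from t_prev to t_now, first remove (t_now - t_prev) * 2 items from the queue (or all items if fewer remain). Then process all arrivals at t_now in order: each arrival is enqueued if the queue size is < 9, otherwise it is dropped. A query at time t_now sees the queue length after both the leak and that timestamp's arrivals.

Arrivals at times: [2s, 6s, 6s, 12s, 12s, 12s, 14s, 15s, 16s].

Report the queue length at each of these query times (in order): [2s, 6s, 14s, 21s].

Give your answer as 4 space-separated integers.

Answer: 1 2 1 0

Derivation:
Queue lengths at query times:
  query t=2s: backlog = 1
  query t=6s: backlog = 2
  query t=14s: backlog = 1
  query t=21s: backlog = 0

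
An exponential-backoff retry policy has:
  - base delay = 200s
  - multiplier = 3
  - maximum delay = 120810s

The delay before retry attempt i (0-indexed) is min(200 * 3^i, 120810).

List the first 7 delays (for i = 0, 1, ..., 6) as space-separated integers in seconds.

Answer: 200 600 1800 5400 16200 48600 120810

Derivation:
Computing each delay:
  i=0: min(200*3^0, 120810) = 200
  i=1: min(200*3^1, 120810) = 600
  i=2: min(200*3^2, 120810) = 1800
  i=3: min(200*3^3, 120810) = 5400
  i=4: min(200*3^4, 120810) = 16200
  i=5: min(200*3^5, 120810) = 48600
  i=6: min(200*3^6, 120810) = 120810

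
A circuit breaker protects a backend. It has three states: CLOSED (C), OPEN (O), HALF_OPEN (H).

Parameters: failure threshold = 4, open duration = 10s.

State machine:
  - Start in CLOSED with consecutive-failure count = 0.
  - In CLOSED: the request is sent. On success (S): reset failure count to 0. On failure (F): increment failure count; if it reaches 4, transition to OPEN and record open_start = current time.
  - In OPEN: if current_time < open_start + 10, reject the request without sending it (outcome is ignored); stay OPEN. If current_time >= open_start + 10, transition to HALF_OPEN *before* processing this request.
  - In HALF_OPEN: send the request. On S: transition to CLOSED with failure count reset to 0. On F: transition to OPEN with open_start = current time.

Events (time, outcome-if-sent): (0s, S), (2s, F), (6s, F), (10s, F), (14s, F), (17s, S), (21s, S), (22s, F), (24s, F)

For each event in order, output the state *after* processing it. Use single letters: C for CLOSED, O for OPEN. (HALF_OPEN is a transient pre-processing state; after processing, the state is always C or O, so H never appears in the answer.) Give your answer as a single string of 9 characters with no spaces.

Answer: CCCCOOOOO

Derivation:
State after each event:
  event#1 t=0s outcome=S: state=CLOSED
  event#2 t=2s outcome=F: state=CLOSED
  event#3 t=6s outcome=F: state=CLOSED
  event#4 t=10s outcome=F: state=CLOSED
  event#5 t=14s outcome=F: state=OPEN
  event#6 t=17s outcome=S: state=OPEN
  event#7 t=21s outcome=S: state=OPEN
  event#8 t=22s outcome=F: state=OPEN
  event#9 t=24s outcome=F: state=OPEN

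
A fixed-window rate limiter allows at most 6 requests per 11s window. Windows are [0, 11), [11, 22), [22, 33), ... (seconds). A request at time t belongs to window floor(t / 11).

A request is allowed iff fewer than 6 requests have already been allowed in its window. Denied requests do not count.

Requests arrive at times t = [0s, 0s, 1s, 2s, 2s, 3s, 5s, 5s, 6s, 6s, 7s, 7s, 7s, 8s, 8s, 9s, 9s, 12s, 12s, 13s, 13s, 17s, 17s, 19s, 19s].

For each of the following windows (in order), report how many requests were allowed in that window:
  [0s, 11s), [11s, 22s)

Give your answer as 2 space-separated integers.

Processing requests:
  req#1 t=0s (window 0): ALLOW
  req#2 t=0s (window 0): ALLOW
  req#3 t=1s (window 0): ALLOW
  req#4 t=2s (window 0): ALLOW
  req#5 t=2s (window 0): ALLOW
  req#6 t=3s (window 0): ALLOW
  req#7 t=5s (window 0): DENY
  req#8 t=5s (window 0): DENY
  req#9 t=6s (window 0): DENY
  req#10 t=6s (window 0): DENY
  req#11 t=7s (window 0): DENY
  req#12 t=7s (window 0): DENY
  req#13 t=7s (window 0): DENY
  req#14 t=8s (window 0): DENY
  req#15 t=8s (window 0): DENY
  req#16 t=9s (window 0): DENY
  req#17 t=9s (window 0): DENY
  req#18 t=12s (window 1): ALLOW
  req#19 t=12s (window 1): ALLOW
  req#20 t=13s (window 1): ALLOW
  req#21 t=13s (window 1): ALLOW
  req#22 t=17s (window 1): ALLOW
  req#23 t=17s (window 1): ALLOW
  req#24 t=19s (window 1): DENY
  req#25 t=19s (window 1): DENY

Allowed counts by window: 6 6

Answer: 6 6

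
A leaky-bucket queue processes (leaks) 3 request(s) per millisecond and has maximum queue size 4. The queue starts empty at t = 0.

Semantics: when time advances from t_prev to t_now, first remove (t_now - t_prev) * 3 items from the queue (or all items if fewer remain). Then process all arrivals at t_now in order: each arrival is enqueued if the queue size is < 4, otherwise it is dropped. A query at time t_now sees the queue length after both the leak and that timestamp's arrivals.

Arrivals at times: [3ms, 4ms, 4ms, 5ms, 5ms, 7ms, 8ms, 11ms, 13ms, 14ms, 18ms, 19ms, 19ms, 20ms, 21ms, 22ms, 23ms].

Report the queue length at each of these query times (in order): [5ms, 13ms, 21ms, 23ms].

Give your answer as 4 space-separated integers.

Answer: 2 1 1 1

Derivation:
Queue lengths at query times:
  query t=5ms: backlog = 2
  query t=13ms: backlog = 1
  query t=21ms: backlog = 1
  query t=23ms: backlog = 1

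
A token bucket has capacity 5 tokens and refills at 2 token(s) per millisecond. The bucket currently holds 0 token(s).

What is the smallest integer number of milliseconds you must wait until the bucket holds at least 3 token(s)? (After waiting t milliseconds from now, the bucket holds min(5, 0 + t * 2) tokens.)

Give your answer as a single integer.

Need 0 + t * 2 >= 3, so t >= 3/2.
Smallest integer t = ceil(3/2) = 2.

Answer: 2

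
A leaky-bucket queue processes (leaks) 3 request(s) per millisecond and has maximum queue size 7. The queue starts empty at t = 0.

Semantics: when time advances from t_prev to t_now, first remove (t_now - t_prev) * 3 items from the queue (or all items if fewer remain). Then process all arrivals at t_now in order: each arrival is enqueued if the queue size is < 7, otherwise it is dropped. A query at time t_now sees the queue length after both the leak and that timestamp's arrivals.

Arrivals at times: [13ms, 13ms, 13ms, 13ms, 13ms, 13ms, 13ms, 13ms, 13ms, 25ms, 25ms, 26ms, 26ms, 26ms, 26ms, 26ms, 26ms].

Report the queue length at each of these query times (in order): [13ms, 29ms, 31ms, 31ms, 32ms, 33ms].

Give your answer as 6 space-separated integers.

Answer: 7 0 0 0 0 0

Derivation:
Queue lengths at query times:
  query t=13ms: backlog = 7
  query t=29ms: backlog = 0
  query t=31ms: backlog = 0
  query t=31ms: backlog = 0
  query t=32ms: backlog = 0
  query t=33ms: backlog = 0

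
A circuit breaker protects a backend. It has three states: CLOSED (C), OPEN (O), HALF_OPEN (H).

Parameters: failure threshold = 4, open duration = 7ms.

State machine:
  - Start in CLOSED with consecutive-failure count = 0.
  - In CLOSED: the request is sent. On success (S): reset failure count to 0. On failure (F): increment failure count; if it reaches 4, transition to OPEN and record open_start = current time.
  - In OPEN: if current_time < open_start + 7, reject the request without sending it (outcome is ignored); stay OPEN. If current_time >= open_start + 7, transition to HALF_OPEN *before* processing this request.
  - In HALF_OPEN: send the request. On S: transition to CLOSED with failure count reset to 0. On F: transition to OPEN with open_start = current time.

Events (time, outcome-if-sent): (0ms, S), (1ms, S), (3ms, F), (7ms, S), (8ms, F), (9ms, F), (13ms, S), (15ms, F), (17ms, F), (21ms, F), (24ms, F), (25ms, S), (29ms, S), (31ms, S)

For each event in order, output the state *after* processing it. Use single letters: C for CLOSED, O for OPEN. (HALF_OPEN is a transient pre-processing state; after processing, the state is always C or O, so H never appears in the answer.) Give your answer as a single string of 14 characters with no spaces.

Answer: CCCCCCCCCCOOOC

Derivation:
State after each event:
  event#1 t=0ms outcome=S: state=CLOSED
  event#2 t=1ms outcome=S: state=CLOSED
  event#3 t=3ms outcome=F: state=CLOSED
  event#4 t=7ms outcome=S: state=CLOSED
  event#5 t=8ms outcome=F: state=CLOSED
  event#6 t=9ms outcome=F: state=CLOSED
  event#7 t=13ms outcome=S: state=CLOSED
  event#8 t=15ms outcome=F: state=CLOSED
  event#9 t=17ms outcome=F: state=CLOSED
  event#10 t=21ms outcome=F: state=CLOSED
  event#11 t=24ms outcome=F: state=OPEN
  event#12 t=25ms outcome=S: state=OPEN
  event#13 t=29ms outcome=S: state=OPEN
  event#14 t=31ms outcome=S: state=CLOSED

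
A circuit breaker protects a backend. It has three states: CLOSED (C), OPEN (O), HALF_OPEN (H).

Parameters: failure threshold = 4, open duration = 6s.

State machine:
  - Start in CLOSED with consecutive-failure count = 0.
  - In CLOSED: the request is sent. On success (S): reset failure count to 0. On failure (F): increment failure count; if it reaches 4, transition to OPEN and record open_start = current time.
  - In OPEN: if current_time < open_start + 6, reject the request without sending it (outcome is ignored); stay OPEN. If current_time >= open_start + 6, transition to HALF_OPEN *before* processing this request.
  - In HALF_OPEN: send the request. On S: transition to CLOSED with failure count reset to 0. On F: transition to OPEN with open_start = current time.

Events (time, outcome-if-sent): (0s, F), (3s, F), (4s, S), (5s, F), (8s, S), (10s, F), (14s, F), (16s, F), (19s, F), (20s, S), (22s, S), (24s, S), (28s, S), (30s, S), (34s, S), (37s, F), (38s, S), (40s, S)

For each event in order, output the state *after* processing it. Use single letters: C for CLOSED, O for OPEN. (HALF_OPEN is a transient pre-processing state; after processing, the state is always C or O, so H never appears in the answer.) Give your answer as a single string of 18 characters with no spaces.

Answer: CCCCCCCCOOOOCCCCCC

Derivation:
State after each event:
  event#1 t=0s outcome=F: state=CLOSED
  event#2 t=3s outcome=F: state=CLOSED
  event#3 t=4s outcome=S: state=CLOSED
  event#4 t=5s outcome=F: state=CLOSED
  event#5 t=8s outcome=S: state=CLOSED
  event#6 t=10s outcome=F: state=CLOSED
  event#7 t=14s outcome=F: state=CLOSED
  event#8 t=16s outcome=F: state=CLOSED
  event#9 t=19s outcome=F: state=OPEN
  event#10 t=20s outcome=S: state=OPEN
  event#11 t=22s outcome=S: state=OPEN
  event#12 t=24s outcome=S: state=OPEN
  event#13 t=28s outcome=S: state=CLOSED
  event#14 t=30s outcome=S: state=CLOSED
  event#15 t=34s outcome=S: state=CLOSED
  event#16 t=37s outcome=F: state=CLOSED
  event#17 t=38s outcome=S: state=CLOSED
  event#18 t=40s outcome=S: state=CLOSED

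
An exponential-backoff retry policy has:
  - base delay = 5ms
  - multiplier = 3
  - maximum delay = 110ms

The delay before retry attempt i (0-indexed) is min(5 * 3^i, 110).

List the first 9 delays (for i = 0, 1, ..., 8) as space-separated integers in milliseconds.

Answer: 5 15 45 110 110 110 110 110 110

Derivation:
Computing each delay:
  i=0: min(5*3^0, 110) = 5
  i=1: min(5*3^1, 110) = 15
  i=2: min(5*3^2, 110) = 45
  i=3: min(5*3^3, 110) = 110
  i=4: min(5*3^4, 110) = 110
  i=5: min(5*3^5, 110) = 110
  i=6: min(5*3^6, 110) = 110
  i=7: min(5*3^7, 110) = 110
  i=8: min(5*3^8, 110) = 110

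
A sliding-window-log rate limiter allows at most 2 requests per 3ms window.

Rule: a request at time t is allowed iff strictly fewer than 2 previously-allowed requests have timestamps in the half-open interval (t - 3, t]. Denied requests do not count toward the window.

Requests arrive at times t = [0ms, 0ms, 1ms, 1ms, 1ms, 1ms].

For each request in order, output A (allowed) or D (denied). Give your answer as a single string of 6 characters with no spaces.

Answer: AADDDD

Derivation:
Tracking allowed requests in the window:
  req#1 t=0ms: ALLOW
  req#2 t=0ms: ALLOW
  req#3 t=1ms: DENY
  req#4 t=1ms: DENY
  req#5 t=1ms: DENY
  req#6 t=1ms: DENY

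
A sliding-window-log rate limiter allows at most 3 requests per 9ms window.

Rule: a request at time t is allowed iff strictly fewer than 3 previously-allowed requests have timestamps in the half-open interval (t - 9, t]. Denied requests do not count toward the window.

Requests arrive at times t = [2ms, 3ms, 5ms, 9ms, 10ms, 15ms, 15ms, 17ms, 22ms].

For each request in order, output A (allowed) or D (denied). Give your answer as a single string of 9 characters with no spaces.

Answer: AAADDAAAD

Derivation:
Tracking allowed requests in the window:
  req#1 t=2ms: ALLOW
  req#2 t=3ms: ALLOW
  req#3 t=5ms: ALLOW
  req#4 t=9ms: DENY
  req#5 t=10ms: DENY
  req#6 t=15ms: ALLOW
  req#7 t=15ms: ALLOW
  req#8 t=17ms: ALLOW
  req#9 t=22ms: DENY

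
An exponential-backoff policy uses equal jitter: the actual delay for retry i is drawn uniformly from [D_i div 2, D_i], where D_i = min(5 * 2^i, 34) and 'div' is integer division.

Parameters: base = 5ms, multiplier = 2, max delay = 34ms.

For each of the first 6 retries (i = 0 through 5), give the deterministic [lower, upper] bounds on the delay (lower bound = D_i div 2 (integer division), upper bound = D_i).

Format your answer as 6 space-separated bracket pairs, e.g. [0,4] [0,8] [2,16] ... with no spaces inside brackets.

Computing bounds per retry:
  i=0: D_i=min(5*2^0,34)=5, bounds=[2,5]
  i=1: D_i=min(5*2^1,34)=10, bounds=[5,10]
  i=2: D_i=min(5*2^2,34)=20, bounds=[10,20]
  i=3: D_i=min(5*2^3,34)=34, bounds=[17,34]
  i=4: D_i=min(5*2^4,34)=34, bounds=[17,34]
  i=5: D_i=min(5*2^5,34)=34, bounds=[17,34]

Answer: [2,5] [5,10] [10,20] [17,34] [17,34] [17,34]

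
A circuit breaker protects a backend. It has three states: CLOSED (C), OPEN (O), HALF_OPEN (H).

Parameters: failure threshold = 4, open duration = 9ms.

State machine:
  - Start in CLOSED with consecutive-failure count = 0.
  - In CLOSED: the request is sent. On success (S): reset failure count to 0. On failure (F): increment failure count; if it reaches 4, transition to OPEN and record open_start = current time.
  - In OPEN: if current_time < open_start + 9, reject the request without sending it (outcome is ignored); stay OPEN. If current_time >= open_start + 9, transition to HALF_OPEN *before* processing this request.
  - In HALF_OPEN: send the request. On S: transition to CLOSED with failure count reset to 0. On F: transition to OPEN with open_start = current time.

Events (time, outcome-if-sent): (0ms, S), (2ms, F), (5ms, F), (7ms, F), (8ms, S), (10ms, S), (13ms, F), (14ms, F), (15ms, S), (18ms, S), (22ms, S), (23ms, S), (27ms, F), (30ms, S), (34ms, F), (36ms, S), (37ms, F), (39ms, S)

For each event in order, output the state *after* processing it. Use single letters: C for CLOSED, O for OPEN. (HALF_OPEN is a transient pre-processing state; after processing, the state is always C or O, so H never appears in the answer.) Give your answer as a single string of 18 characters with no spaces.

Answer: CCCCCCCCCCCCCCCCCC

Derivation:
State after each event:
  event#1 t=0ms outcome=S: state=CLOSED
  event#2 t=2ms outcome=F: state=CLOSED
  event#3 t=5ms outcome=F: state=CLOSED
  event#4 t=7ms outcome=F: state=CLOSED
  event#5 t=8ms outcome=S: state=CLOSED
  event#6 t=10ms outcome=S: state=CLOSED
  event#7 t=13ms outcome=F: state=CLOSED
  event#8 t=14ms outcome=F: state=CLOSED
  event#9 t=15ms outcome=S: state=CLOSED
  event#10 t=18ms outcome=S: state=CLOSED
  event#11 t=22ms outcome=S: state=CLOSED
  event#12 t=23ms outcome=S: state=CLOSED
  event#13 t=27ms outcome=F: state=CLOSED
  event#14 t=30ms outcome=S: state=CLOSED
  event#15 t=34ms outcome=F: state=CLOSED
  event#16 t=36ms outcome=S: state=CLOSED
  event#17 t=37ms outcome=F: state=CLOSED
  event#18 t=39ms outcome=S: state=CLOSED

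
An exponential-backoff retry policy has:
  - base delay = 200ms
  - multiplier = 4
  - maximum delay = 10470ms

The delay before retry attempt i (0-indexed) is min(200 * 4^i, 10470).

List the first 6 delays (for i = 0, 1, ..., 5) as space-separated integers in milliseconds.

Answer: 200 800 3200 10470 10470 10470

Derivation:
Computing each delay:
  i=0: min(200*4^0, 10470) = 200
  i=1: min(200*4^1, 10470) = 800
  i=2: min(200*4^2, 10470) = 3200
  i=3: min(200*4^3, 10470) = 10470
  i=4: min(200*4^4, 10470) = 10470
  i=5: min(200*4^5, 10470) = 10470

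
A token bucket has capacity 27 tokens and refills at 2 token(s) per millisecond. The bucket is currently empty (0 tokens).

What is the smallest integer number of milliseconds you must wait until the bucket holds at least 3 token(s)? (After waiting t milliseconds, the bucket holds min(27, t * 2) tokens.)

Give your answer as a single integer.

Answer: 2

Derivation:
Need t * 2 >= 3, so t >= 3/2.
Smallest integer t = ceil(3/2) = 2.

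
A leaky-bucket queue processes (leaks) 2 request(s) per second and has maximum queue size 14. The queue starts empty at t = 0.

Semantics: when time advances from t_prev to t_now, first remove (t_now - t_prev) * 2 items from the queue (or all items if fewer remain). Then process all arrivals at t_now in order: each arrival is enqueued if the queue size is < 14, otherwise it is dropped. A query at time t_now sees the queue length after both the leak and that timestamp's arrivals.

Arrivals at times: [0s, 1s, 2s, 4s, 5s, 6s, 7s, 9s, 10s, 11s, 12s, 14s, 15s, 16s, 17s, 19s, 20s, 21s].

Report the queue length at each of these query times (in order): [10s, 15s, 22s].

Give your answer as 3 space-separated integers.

Queue lengths at query times:
  query t=10s: backlog = 1
  query t=15s: backlog = 1
  query t=22s: backlog = 0

Answer: 1 1 0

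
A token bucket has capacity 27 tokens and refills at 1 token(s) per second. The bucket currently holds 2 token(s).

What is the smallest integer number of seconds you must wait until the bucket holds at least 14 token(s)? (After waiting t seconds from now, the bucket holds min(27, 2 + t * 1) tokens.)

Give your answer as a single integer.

Need 2 + t * 1 >= 14, so t >= 12/1.
Smallest integer t = ceil(12/1) = 12.

Answer: 12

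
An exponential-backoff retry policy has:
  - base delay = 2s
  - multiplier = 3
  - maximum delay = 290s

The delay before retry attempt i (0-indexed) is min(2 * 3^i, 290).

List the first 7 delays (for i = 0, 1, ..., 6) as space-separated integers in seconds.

Computing each delay:
  i=0: min(2*3^0, 290) = 2
  i=1: min(2*3^1, 290) = 6
  i=2: min(2*3^2, 290) = 18
  i=3: min(2*3^3, 290) = 54
  i=4: min(2*3^4, 290) = 162
  i=5: min(2*3^5, 290) = 290
  i=6: min(2*3^6, 290) = 290

Answer: 2 6 18 54 162 290 290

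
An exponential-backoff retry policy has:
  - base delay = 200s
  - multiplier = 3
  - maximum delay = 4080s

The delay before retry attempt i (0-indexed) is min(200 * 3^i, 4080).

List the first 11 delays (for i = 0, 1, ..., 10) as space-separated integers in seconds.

Answer: 200 600 1800 4080 4080 4080 4080 4080 4080 4080 4080

Derivation:
Computing each delay:
  i=0: min(200*3^0, 4080) = 200
  i=1: min(200*3^1, 4080) = 600
  i=2: min(200*3^2, 4080) = 1800
  i=3: min(200*3^3, 4080) = 4080
  i=4: min(200*3^4, 4080) = 4080
  i=5: min(200*3^5, 4080) = 4080
  i=6: min(200*3^6, 4080) = 4080
  i=7: min(200*3^7, 4080) = 4080
  i=8: min(200*3^8, 4080) = 4080
  i=9: min(200*3^9, 4080) = 4080
  i=10: min(200*3^10, 4080) = 4080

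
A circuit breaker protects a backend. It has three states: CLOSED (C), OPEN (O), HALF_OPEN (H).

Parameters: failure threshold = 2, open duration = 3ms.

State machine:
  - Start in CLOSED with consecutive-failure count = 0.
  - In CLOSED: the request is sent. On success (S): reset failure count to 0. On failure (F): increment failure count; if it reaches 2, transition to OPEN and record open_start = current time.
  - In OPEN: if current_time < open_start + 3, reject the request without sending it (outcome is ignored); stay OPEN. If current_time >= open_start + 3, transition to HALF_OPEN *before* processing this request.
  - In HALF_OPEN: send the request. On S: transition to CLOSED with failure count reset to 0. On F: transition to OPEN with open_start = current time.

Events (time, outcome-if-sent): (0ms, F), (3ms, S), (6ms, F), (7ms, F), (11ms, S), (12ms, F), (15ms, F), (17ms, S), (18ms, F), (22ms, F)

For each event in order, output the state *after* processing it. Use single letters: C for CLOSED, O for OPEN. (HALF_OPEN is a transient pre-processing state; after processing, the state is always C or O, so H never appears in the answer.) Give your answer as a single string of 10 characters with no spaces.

State after each event:
  event#1 t=0ms outcome=F: state=CLOSED
  event#2 t=3ms outcome=S: state=CLOSED
  event#3 t=6ms outcome=F: state=CLOSED
  event#4 t=7ms outcome=F: state=OPEN
  event#5 t=11ms outcome=S: state=CLOSED
  event#6 t=12ms outcome=F: state=CLOSED
  event#7 t=15ms outcome=F: state=OPEN
  event#8 t=17ms outcome=S: state=OPEN
  event#9 t=18ms outcome=F: state=OPEN
  event#10 t=22ms outcome=F: state=OPEN

Answer: CCCOCCOOOO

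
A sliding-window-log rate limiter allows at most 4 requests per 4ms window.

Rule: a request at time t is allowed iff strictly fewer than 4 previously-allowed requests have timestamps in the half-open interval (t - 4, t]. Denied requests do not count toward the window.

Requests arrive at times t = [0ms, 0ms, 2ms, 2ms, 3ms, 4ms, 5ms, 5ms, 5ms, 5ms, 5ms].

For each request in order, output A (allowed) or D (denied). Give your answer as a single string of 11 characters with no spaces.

Answer: AAAADAADDDD

Derivation:
Tracking allowed requests in the window:
  req#1 t=0ms: ALLOW
  req#2 t=0ms: ALLOW
  req#3 t=2ms: ALLOW
  req#4 t=2ms: ALLOW
  req#5 t=3ms: DENY
  req#6 t=4ms: ALLOW
  req#7 t=5ms: ALLOW
  req#8 t=5ms: DENY
  req#9 t=5ms: DENY
  req#10 t=5ms: DENY
  req#11 t=5ms: DENY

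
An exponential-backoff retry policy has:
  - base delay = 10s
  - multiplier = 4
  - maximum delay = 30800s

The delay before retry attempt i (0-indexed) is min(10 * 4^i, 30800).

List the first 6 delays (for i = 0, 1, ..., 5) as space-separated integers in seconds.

Answer: 10 40 160 640 2560 10240

Derivation:
Computing each delay:
  i=0: min(10*4^0, 30800) = 10
  i=1: min(10*4^1, 30800) = 40
  i=2: min(10*4^2, 30800) = 160
  i=3: min(10*4^3, 30800) = 640
  i=4: min(10*4^4, 30800) = 2560
  i=5: min(10*4^5, 30800) = 10240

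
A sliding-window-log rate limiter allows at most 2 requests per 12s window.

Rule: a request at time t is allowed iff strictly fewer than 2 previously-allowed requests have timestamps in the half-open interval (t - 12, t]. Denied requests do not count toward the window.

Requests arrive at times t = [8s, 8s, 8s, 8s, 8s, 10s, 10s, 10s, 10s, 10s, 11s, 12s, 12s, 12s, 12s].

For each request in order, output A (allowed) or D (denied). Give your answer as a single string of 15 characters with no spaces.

Tracking allowed requests in the window:
  req#1 t=8s: ALLOW
  req#2 t=8s: ALLOW
  req#3 t=8s: DENY
  req#4 t=8s: DENY
  req#5 t=8s: DENY
  req#6 t=10s: DENY
  req#7 t=10s: DENY
  req#8 t=10s: DENY
  req#9 t=10s: DENY
  req#10 t=10s: DENY
  req#11 t=11s: DENY
  req#12 t=12s: DENY
  req#13 t=12s: DENY
  req#14 t=12s: DENY
  req#15 t=12s: DENY

Answer: AADDDDDDDDDDDDD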